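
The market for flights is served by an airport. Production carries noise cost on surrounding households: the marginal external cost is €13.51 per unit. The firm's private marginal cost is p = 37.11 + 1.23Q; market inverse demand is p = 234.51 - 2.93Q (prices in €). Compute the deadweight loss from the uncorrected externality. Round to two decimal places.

DWL = €21.94

Market equilibrium (private): 37.11 + 1.23Q = 234.51 - 2.93Q → Q_m = 47.4519.
Social marginal cost = private MC + MEC = 50.62 + 1.23Q.
Set SMC = demand: 50.62 + 1.23Q = 234.51 - 2.93Q → Q* = 44.2043.
The loss is the area between SMC and demand from Q* to Q_m; with linear curves that's a triangle of height MEC(Q_m).
DWL = ½ × 3.2476 × 13.5100 = 21.9375.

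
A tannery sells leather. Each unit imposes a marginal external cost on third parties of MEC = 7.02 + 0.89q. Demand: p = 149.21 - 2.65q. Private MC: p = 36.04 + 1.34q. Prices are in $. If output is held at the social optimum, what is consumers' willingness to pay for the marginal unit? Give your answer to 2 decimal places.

P = $91.57

Social marginal cost = private MC + MEC = 43.06 + 2.23q.
Set SMC = demand: 43.06 + 2.23q = 149.21 - 2.65q → q* = 21.7520.
Consumer price on the demand curve at q*: 149.21 − 2.65×21.7520 = 91.5672.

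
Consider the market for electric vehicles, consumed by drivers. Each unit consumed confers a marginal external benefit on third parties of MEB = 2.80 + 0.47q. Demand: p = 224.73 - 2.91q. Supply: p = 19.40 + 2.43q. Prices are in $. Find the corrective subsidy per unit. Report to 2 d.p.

Social marginal benefit = demand + MEB = 227.53 - 2.44q.
Set SMB = MC: 227.53 - 2.44q = 19.40 + 2.43q → q* = 42.7372.
The Pigouvian subsidy equals MEB at q*: 2.80 + 0.47×42.7372 = 22.8865.

subsidy = $22.89 per unit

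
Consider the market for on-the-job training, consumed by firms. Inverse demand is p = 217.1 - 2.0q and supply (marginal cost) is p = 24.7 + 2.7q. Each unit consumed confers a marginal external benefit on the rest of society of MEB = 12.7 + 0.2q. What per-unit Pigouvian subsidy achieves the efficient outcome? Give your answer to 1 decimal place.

Social marginal benefit = demand + MEB = 229.8 - 1.8q.
Set SMB = MC: 229.8 - 1.8q = 24.7 + 2.7q → q* = 45.5778.
The Pigouvian subsidy equals MEB at q*: 12.7 + 0.2×45.5778 = 21.8156.

subsidy = 21.8 per unit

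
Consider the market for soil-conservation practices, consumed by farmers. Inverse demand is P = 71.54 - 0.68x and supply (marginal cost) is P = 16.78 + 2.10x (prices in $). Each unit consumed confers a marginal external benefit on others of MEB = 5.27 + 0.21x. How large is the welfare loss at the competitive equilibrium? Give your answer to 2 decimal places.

Market equilibrium (private): 16.78 + 2.10x = 71.54 - 0.68x → x_m = 19.6978.
Social marginal benefit = demand + MEB = 76.81 - 0.47x.
Set SMB = MC: 76.81 - 0.47x = 16.78 + 2.10x → x* = 23.3580.
Height of the DWL triangle at x_m is SMB(x_m) − MC(x_m) = MEB(x_m) = 9.4065.
DWL = ½ × 3.6602 × 9.4065 = 17.2148.

DWL = $17.21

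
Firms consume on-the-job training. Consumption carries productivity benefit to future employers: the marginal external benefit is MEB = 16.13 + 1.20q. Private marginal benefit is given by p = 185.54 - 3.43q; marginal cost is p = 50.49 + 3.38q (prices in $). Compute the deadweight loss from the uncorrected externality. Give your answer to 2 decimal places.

Market equilibrium (private): 50.49 + 3.38q = 185.54 - 3.43q → q_m = 19.8311.
Social marginal benefit = demand + MEB = 201.67 - 2.23q.
Set SMB = MC: 201.67 - 2.23q = 50.49 + 3.38q → q* = 26.9483.
Between q* and q_m the wedge SMB − MC runs linearly from 0 to MEB(q_m), so the loss is a triangle.
DWL = ½ × 7.1172 × 39.9274 = 142.0856.

DWL = $142.09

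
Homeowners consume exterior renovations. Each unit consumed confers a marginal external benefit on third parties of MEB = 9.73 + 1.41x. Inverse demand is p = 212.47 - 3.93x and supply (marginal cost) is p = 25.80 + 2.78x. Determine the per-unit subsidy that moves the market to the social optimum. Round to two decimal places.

Social marginal benefit = demand + MEB = 222.20 - 2.52x.
Set SMB = MC: 222.20 - 2.52x = 25.80 + 2.78x → x* = 37.0566.
The Pigouvian subsidy equals MEB at x*: 9.73 + 1.41×37.0566 = 61.9798.

subsidy = 61.98 per unit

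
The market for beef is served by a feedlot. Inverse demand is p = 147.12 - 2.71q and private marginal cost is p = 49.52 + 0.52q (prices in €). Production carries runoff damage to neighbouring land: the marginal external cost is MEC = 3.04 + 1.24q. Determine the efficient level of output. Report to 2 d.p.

q* = 21.15

Social marginal cost = private MC + MEC = 52.56 + 1.76q.
Set SMC = demand: 52.56 + 1.76q = 147.12 - 2.71q → q* = 21.1544.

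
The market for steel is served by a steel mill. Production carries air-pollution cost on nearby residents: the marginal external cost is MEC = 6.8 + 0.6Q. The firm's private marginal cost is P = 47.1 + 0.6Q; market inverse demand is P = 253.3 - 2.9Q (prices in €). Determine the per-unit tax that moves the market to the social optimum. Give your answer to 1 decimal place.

tax = €36.0 per unit

Social marginal cost = private MC + MEC = 53.9 + 1.2Q.
Set SMC = demand: 53.9 + 1.2Q = 253.3 - 2.9Q → Q* = 48.6341.
The Pigouvian tax equals MEC at Q*: 6.8 + 0.6×48.6341 = 35.9805.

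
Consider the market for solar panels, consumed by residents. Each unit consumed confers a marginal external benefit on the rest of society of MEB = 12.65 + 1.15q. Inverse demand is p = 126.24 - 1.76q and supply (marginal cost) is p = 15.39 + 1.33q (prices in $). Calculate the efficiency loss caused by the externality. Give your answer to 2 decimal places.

Market equilibrium (private): 15.39 + 1.33q = 126.24 - 1.76q → q_m = 35.8738.
Social marginal benefit = demand + MEB = 138.89 - 0.61q.
Set SMB = MC: 138.89 - 0.61q = 15.39 + 1.33q → q* = 63.6598.
The welfare-loss triangle has base |q_m − q*| and height MEB(q_m) (the vertical gap between SMB and MC is zero at q* and MEB at q_m).
DWL = ½ × 27.7860 × 53.9049 = 748.9008.

DWL = $748.90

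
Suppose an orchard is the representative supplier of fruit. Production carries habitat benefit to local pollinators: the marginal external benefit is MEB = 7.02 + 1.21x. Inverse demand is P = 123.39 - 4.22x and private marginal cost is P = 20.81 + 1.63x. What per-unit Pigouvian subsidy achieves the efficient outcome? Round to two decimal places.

Social marginal cost = private MC − MEB = 13.79 + 0.42x.
Set SMC = demand: 13.79 + 0.42x = 123.39 - 4.22x → x* = 23.6207.
The Pigouvian subsidy equals MEB at x*: 7.02 + 1.21×23.6207 = 35.6010.

subsidy = 35.60 per unit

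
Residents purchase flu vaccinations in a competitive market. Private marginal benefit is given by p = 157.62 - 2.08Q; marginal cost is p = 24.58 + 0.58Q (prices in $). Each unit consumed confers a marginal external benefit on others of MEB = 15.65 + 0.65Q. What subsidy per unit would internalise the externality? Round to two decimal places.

Social marginal benefit = demand + MEB = 173.27 - 1.43Q.
Set SMB = MC: 173.27 - 1.43Q = 24.58 + 0.58Q → Q* = 73.9751.
The Pigouvian subsidy equals MEB at Q*: 15.65 + 0.65×73.9751 = 63.7338.

subsidy = $63.73 per unit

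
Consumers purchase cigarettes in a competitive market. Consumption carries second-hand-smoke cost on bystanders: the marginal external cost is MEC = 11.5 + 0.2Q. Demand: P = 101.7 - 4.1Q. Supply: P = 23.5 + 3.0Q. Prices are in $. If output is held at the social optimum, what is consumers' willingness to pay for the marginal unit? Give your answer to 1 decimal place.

P = $64.2

Social marginal benefit = demand − MEC = 90.2 - 4.3Q.
Set SMB = MC: 90.2 - 4.3Q = 23.5 + 3.0Q → Q* = 9.1370.
Consumer price on the demand curve at Q*: 101.7 − 4.1×9.1370 = 64.2383.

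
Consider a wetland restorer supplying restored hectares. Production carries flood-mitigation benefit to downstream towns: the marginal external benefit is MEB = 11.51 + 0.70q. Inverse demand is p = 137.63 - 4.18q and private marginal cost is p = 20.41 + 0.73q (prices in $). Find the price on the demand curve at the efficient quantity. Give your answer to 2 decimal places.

Social marginal cost = private MC − MEB = 8.90 + 0.03q.
Set SMC = demand: 8.90 + 0.03q = 137.63 - 4.18q → q* = 30.5772.
Consumer price on the demand curve at q*: 137.63 − 4.18×30.5772 = 9.8173.

P = $9.82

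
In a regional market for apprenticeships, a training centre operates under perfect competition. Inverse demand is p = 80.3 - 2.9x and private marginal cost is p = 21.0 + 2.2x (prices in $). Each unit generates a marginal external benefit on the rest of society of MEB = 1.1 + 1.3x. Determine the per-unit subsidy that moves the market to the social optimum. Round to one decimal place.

Social marginal cost = private MC − MEB = 19.9 + 0.9x.
Set SMC = demand: 19.9 + 0.9x = 80.3 - 2.9x → x* = 15.8947.
The Pigouvian subsidy equals MEB at x*: 1.1 + 1.3×15.8947 = 21.7631.

subsidy = $21.8 per unit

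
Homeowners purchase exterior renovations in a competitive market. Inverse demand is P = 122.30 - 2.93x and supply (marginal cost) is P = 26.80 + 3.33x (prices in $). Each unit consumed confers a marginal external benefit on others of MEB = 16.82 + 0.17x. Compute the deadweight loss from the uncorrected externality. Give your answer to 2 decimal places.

DWL = $30.94

Market equilibrium (private): 26.80 + 3.33x = 122.30 - 2.93x → x_m = 15.2556.
Social marginal benefit = demand + MEB = 139.12 - 2.76x.
Set SMB = MC: 139.12 - 2.76x = 26.80 + 3.33x → x* = 18.4433.
The welfare-loss triangle has base |x_m − x*| and height MEB(x_m) (the vertical gap between SMB and MC is zero at x* and MEB at x_m).
DWL = ½ × 3.1877 × 19.4135 = 30.9422.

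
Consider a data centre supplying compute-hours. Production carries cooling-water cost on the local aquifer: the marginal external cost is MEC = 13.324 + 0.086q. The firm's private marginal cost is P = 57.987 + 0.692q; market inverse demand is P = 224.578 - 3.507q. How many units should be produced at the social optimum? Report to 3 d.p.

q* = 35.768

Social marginal cost = private MC + MEC = 71.311 + 0.778q.
Set SMC = demand: 71.311 + 0.778q = 224.578 - 3.507q → q* = 35.7683.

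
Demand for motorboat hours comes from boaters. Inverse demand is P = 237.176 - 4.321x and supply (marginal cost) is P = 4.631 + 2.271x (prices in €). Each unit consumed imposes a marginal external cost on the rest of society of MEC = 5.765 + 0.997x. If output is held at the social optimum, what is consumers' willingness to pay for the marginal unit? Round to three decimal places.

P = €108.053

Social marginal benefit = demand − MEC = 231.411 - 5.318x.
Set SMB = MC: 231.411 - 5.318x = 4.631 + 2.271x → x* = 29.8827.
Consumer price on the demand curve at x*: 237.176 − 4.321×29.8827 = 108.0529.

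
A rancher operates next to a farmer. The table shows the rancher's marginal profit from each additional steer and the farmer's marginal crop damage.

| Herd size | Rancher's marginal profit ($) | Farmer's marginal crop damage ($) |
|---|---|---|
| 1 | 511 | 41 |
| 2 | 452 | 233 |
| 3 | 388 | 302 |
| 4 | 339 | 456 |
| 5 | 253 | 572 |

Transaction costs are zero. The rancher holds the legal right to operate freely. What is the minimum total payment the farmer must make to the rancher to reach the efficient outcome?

$592

Left alone the rancher would choose level 5 (marginal profit stays positive).
Efficient level: k* = 3 (marginal profit ≥ marginal crop damage through 3).
The farmer must at least cover the rancher's forgone profit from cutting 5→3: 339 + 253 = 592.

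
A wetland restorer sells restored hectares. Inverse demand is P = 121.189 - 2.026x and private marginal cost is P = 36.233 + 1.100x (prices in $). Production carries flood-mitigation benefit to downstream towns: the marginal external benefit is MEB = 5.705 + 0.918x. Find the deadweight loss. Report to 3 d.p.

Market equilibrium (private): 36.233 + 1.100x = 121.189 - 2.026x → x_m = 27.1772.
Social marginal cost = private MC − MEB = 30.528 + 0.182x.
Set SMC = demand: 30.528 + 0.182x = 121.189 - 2.026x → x* = 41.0602.
Height of the DWL triangle at x_m is demand(x_m) − SMC(x_m) = MEB(x_m) = 30.6537.
DWL = ½ × 13.8830 × 30.6537 = 212.7827.

DWL = $212.783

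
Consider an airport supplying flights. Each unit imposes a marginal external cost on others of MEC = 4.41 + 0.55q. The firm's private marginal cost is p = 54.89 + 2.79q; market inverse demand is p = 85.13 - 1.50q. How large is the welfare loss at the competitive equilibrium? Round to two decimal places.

DWL = 7.09

Market equilibrium (private): 54.89 + 2.79q = 85.13 - 1.50q → q_m = 7.0490.
Social marginal cost = private MC + MEC = 59.30 + 3.34q.
Set SMC = demand: 59.30 + 3.34q = 85.13 - 1.50q → q* = 5.3368.
Height of the DWL triangle at q_m is SMC(q_m) − demand(q_m) = MEC(q_m) = 8.2869.
DWL = ½ × 1.7122 × 8.2869 = 7.0944.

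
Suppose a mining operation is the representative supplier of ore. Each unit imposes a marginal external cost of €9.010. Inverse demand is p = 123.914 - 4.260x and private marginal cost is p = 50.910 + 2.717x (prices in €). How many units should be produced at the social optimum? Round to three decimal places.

Social marginal cost = private MC + MEC = 59.920 + 2.717x.
Set SMC = demand: 59.920 + 2.717x = 123.914 - 4.260x → x* = 9.1721.

x* = 9.172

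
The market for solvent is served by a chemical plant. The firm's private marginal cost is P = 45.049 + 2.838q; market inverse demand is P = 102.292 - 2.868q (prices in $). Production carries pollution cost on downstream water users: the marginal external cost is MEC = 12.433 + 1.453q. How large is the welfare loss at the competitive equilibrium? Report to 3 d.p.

DWL = $50.951

Market equilibrium (private): 45.049 + 2.838q = 102.292 - 2.868q → q_m = 10.0321.
Social marginal cost = private MC + MEC = 57.482 + 4.291q.
Set SMC = demand: 57.482 + 4.291q = 102.292 - 2.868q → q* = 6.2593.
Between q* and q_m the wedge SMC − demand runs linearly from 0 to MEC(q_m), so the loss is a triangle.
DWL = ½ × 3.7728 × 27.0096 = 50.9509.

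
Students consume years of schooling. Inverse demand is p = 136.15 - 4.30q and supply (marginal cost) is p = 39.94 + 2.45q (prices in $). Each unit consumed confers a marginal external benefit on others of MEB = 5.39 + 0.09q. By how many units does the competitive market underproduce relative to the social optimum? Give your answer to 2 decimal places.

1.00 units

Market equilibrium (private): 39.94 + 2.45q = 136.15 - 4.30q → q_m = 14.2533.
Social marginal benefit = demand + MEB = 141.54 - 4.21q.
Set SMB = MC: 141.54 - 4.21q = 39.94 + 2.45q → q* = 15.2553.
Gap = |14.2533 − 15.2553| = 1.0020.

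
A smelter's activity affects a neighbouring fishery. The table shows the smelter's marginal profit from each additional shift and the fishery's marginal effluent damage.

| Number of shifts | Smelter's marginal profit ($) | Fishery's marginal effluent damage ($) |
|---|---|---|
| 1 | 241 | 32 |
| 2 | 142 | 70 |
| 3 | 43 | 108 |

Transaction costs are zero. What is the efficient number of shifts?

2

Bargaining reaches the level where marginal profit last exceeds marginal effluent damage.
That holds through level 2 (142 ≥ 70) but not at 3 (43 < 108).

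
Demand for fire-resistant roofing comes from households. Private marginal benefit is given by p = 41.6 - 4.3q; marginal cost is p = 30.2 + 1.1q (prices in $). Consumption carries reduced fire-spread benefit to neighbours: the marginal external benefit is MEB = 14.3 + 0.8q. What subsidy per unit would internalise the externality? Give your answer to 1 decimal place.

subsidy = $18.8 per unit

Social marginal benefit = demand + MEB = 55.9 - 3.5q.
Set SMB = MC: 55.9 - 3.5q = 30.2 + 1.1q → q* = 5.5870.
The Pigouvian subsidy equals MEB at q*: 14.3 + 0.8×5.5870 = 18.7696.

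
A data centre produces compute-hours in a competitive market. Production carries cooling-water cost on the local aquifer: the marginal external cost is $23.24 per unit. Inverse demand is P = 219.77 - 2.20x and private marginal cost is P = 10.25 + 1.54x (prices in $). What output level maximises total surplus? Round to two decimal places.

x* = 49.81

Social marginal cost = private MC + MEC = 33.49 + 1.54x.
Set SMC = demand: 33.49 + 1.54x = 219.77 - 2.20x → x* = 49.8075.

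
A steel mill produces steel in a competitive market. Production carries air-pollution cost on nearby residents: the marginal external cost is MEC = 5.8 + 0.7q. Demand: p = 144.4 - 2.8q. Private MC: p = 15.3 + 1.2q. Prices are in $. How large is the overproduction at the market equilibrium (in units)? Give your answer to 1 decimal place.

Market equilibrium (private): 15.3 + 1.2q = 144.4 - 2.8q → q_m = 32.2750.
Social marginal cost = private MC + MEC = 21.1 + 1.9q.
Set SMC = demand: 21.1 + 1.9q = 144.4 - 2.8q → q* = 26.2340.
Gap = |32.2750 − 26.2340| = 6.0410.

6.0 units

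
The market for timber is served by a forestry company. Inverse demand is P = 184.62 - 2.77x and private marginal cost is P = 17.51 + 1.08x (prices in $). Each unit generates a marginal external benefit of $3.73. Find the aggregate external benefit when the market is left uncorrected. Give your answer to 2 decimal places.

$161.90

Market equilibrium (private): 17.51 + 1.08x = 184.62 - 2.77x → x_m = 43.4052.
Total external benefit = MEB × x_m = 3.73 × 43.4052 = 161.9014.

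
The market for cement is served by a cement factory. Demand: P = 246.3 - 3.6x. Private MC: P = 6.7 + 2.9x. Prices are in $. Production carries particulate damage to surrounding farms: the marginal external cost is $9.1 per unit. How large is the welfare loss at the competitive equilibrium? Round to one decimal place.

DWL = $6.4

Market equilibrium (private): 6.7 + 2.9x = 246.3 - 3.6x → x_m = 36.8615.
Social marginal cost = private MC + MEC = 15.8 + 2.9x.
Set SMC = demand: 15.8 + 2.9x = 246.3 - 3.6x → x* = 35.4615.
The welfare-loss triangle has base |x_m − x*| and height MEC(x_m) (the vertical gap between SMC and demand is zero at x* and MEC at x_m).
DWL = ½ × 1.4000 × 9.1000 = 6.3700.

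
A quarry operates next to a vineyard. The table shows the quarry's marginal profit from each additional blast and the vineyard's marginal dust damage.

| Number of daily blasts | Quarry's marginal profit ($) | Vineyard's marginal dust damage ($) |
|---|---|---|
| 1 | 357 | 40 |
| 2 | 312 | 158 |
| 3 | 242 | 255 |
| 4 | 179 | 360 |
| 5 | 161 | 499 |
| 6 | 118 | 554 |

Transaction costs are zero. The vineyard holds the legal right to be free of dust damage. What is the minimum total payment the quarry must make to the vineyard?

Efficient level: marginal profit ≥ marginal dust damage through level 2, so k* = 2.
With the vineyard holding the right, the quarry must at least compensate total damage at k*: 40 + 158 = 198.

$198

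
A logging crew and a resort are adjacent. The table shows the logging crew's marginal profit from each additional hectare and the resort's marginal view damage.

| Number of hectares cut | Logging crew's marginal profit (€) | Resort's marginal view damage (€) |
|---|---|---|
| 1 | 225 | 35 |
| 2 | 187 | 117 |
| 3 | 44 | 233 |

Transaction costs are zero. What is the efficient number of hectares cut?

2

Bargaining reaches the level where marginal profit last exceeds marginal view damage.
That holds through level 2 (187 ≥ 117) but not at 3 (44 < 233).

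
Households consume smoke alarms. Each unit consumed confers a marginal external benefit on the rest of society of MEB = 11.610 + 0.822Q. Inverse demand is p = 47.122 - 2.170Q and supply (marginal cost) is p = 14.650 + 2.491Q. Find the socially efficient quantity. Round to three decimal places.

Social marginal benefit = demand + MEB = 58.732 - 1.348Q.
Set SMB = MC: 58.732 - 1.348Q = 14.650 + 2.491Q → Q* = 11.4827.

Q* = 11.483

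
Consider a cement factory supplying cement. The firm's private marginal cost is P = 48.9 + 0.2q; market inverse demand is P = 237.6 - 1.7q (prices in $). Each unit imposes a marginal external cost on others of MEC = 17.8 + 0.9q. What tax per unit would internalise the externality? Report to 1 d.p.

tax = $72.7 per unit

Social marginal cost = private MC + MEC = 66.7 + 1.1q.
Set SMC = demand: 66.7 + 1.1q = 237.6 - 1.7q → q* = 61.0357.
The Pigouvian tax equals MEC at q*: 17.8 + 0.9×61.0357 = 72.7321.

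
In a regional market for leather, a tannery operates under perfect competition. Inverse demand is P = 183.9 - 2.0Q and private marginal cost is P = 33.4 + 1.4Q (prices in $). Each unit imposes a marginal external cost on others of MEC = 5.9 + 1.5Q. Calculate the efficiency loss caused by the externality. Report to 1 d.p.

DWL = $533.4

Market equilibrium (private): 33.4 + 1.4Q = 183.9 - 2.0Q → Q_m = 44.2647.
Social marginal cost = private MC + MEC = 39.3 + 2.9Q.
Set SMC = demand: 39.3 + 2.9Q = 183.9 - 2.0Q → Q* = 29.5102.
The loss is the area between SMC and demand from Q* to Q_m; with linear curves that's a triangle of height MEC(Q_m).
DWL = ½ × 14.7545 × 72.2971 = 533.3538.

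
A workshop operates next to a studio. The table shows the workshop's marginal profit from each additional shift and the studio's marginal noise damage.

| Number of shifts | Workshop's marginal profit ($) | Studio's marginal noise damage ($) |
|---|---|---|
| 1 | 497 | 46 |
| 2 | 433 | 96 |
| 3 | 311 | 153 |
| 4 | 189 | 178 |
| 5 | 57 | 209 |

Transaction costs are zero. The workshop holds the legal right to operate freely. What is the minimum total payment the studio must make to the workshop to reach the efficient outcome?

Left alone the workshop would choose level 5 (marginal profit stays positive).
Efficient level: k* = 4 (marginal profit ≥ marginal noise damage through 4).
The studio must at least cover the workshop's forgone profit from cutting 5→4: 57 = 57.

$57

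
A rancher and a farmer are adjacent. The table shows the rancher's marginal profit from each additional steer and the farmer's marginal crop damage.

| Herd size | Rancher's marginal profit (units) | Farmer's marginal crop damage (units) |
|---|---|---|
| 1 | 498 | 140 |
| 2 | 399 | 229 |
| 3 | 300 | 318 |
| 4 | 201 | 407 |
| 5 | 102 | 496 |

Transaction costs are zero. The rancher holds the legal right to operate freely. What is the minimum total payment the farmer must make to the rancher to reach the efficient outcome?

603

Left alone the rancher would choose level 5 (marginal profit stays positive).
Efficient level: k* = 2 (marginal profit ≥ marginal crop damage through 2).
The farmer must at least cover the rancher's forgone profit from cutting 5→2: 300 + 201 + 102 = 603.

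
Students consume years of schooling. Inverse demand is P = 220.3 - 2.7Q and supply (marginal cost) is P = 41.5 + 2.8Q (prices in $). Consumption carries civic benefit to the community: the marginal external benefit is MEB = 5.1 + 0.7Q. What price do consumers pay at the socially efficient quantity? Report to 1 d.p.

P = $116.9

Social marginal benefit = demand + MEB = 225.4 - 2.0Q.
Set SMB = MC: 225.4 - 2.0Q = 41.5 + 2.8Q → Q* = 38.3125.
Consumer price on the demand curve at Q*: 220.3 − 2.7×38.3125 = 116.8563.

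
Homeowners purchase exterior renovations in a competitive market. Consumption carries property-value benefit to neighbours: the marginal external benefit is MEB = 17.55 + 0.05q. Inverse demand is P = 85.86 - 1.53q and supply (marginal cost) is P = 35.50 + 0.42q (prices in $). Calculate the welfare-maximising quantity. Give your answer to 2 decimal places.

q* = 35.74

Social marginal benefit = demand + MEB = 103.41 - 1.48q.
Set SMB = MC: 103.41 - 1.48q = 35.50 + 0.42q → q* = 35.7421.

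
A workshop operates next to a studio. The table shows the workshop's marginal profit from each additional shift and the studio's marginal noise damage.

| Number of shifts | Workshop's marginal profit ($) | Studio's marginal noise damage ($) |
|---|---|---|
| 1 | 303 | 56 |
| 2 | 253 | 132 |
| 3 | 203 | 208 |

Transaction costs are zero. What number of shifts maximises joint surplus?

Bargaining reaches the level where marginal profit last exceeds marginal noise damage.
That holds through level 2 (253 ≥ 132) but not at 3 (203 < 208).

2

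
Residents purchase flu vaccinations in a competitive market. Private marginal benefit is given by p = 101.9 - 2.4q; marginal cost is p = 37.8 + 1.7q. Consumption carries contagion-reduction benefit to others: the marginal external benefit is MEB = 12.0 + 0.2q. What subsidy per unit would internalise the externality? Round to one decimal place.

Social marginal benefit = demand + MEB = 113.9 - 2.2q.
Set SMB = MC: 113.9 - 2.2q = 37.8 + 1.7q → q* = 19.5128.
The Pigouvian subsidy equals MEB at q*: 12.0 + 0.2×19.5128 = 15.9026.

subsidy = 15.9 per unit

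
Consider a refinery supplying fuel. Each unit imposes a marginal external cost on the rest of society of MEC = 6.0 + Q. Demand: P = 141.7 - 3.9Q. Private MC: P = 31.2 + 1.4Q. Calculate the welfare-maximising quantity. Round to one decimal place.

Social marginal cost = private MC + MEC = 37.2 + 2.4Q.
Set SMC = demand: 37.2 + 2.4Q = 141.7 - 3.9Q → Q* = 16.5873.

Q* = 16.6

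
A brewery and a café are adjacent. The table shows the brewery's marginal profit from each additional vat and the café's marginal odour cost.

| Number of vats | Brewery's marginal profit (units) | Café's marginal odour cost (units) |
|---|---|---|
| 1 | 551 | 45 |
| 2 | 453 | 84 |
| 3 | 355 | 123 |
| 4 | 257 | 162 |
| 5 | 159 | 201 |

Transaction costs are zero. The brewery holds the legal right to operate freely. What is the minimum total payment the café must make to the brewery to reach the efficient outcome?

Left alone the brewery would choose level 5 (marginal profit stays positive).
Efficient level: k* = 4 (marginal profit ≥ marginal odour cost through 4).
The café must at least cover the brewery's forgone profit from cutting 5→4: 159 = 159.

159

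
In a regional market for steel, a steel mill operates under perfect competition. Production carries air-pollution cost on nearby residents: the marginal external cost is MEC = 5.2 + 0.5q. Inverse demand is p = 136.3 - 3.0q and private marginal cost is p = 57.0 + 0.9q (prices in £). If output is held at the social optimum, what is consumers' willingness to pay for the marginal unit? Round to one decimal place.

Social marginal cost = private MC + MEC = 62.2 + 1.4q.
Set SMC = demand: 62.2 + 1.4q = 136.3 - 3.0q → q* = 16.8409.
Consumer price on the demand curve at q*: 136.3 − 3.0×16.8409 = 85.7773.

P = £85.8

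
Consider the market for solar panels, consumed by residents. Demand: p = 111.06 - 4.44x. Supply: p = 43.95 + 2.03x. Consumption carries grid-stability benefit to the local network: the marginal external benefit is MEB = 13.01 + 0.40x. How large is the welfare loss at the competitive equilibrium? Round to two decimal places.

Market equilibrium (private): 43.95 + 2.03x = 111.06 - 4.44x → x_m = 10.3725.
Social marginal benefit = demand + MEB = 124.07 - 4.04x.
Set SMB = MC: 124.07 - 4.04x = 43.95 + 2.03x → x* = 13.1993.
Between x* and x_m the wedge SMB − MC runs linearly from 0 to MEB(x_m), so the loss is a triangle.
DWL = ½ × 2.8268 × 17.1590 = 24.2525.

DWL = 24.25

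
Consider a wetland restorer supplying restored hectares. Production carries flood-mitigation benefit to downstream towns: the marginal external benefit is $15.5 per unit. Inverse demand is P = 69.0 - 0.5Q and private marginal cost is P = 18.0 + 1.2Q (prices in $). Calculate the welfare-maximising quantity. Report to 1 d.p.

Social marginal cost = private MC − MEB = 2.5 + 1.2Q.
Set SMC = demand: 2.5 + 1.2Q = 69.0 - 0.5Q → Q* = 39.1176.

Q* = 39.1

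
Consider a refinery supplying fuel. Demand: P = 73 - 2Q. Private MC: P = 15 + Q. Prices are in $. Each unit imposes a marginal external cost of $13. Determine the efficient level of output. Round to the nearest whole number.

Social marginal cost = private MC + MEC = 28 + Q.
Set SMC = demand: 28 + Q = 73 - 2Q → Q* = 15.0000.

Q* = 15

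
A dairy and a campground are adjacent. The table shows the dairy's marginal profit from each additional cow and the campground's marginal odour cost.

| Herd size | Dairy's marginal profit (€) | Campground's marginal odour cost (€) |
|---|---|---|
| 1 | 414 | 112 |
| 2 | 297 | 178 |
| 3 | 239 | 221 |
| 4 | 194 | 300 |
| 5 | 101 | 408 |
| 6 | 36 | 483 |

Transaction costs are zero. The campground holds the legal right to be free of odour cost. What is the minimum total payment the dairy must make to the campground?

Efficient level: marginal profit ≥ marginal odour cost through level 3, so k* = 3.
With the campground holding the right, the dairy must at least compensate total damage at k*: 112 + 178 + 221 = 511.

€511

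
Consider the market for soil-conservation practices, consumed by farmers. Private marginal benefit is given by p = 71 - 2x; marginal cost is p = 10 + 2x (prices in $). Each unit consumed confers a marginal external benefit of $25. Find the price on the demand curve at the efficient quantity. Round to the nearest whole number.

P = $28

Social marginal benefit = demand + MEB = 96 - 2x.
Set SMB = MC: 96 - 2x = 10 + 2x → x* = 21.5000.
Consumer price on the demand curve at x*: 71 − 2×21.5000 = 28.0000.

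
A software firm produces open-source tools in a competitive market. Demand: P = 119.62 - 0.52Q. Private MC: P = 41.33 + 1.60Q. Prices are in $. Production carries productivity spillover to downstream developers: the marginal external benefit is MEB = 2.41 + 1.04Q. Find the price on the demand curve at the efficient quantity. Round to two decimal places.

Social marginal cost = private MC − MEB = 38.92 + 0.56Q.
Set SMC = demand: 38.92 + 0.56Q = 119.62 - 0.52Q → Q* = 74.7222.
Consumer price on the demand curve at Q*: 119.62 − 0.52×74.7222 = 80.7645.

P = $80.76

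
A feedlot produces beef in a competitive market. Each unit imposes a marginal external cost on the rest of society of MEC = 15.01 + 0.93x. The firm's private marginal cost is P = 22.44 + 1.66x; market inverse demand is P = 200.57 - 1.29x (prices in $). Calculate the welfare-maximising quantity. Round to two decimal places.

x* = 42.04

Social marginal cost = private MC + MEC = 37.45 + 2.59x.
Set SMC = demand: 37.45 + 2.59x = 200.57 - 1.29x → x* = 42.0412.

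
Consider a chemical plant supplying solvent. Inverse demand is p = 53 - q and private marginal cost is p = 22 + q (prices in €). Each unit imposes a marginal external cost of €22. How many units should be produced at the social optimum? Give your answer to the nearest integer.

Social marginal cost = private MC + MEC = 44 + q.
Set SMC = demand: 44 + q = 53 - q → q* = 4.5000.

q* = 5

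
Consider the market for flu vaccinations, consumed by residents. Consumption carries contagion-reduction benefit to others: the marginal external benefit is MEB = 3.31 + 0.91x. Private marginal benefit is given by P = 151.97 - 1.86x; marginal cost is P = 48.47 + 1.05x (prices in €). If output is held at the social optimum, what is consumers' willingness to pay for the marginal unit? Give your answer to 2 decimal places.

P = €52.64

Social marginal benefit = demand + MEB = 155.28 - 0.95x.
Set SMB = MC: 155.28 - 0.95x = 48.47 + 1.05x → x* = 53.4050.
Consumer price on the demand curve at x*: 151.97 − 1.86×53.4050 = 52.6367.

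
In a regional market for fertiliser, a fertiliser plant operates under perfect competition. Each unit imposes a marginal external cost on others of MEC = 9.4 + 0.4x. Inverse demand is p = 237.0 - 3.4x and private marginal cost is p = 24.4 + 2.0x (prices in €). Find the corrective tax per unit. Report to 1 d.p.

tax = €23.4 per unit

Social marginal cost = private MC + MEC = 33.8 + 2.4x.
Set SMC = demand: 33.8 + 2.4x = 237.0 - 3.4x → x* = 35.0345.
The Pigouvian tax equals MEC at x*: 9.4 + 0.4×35.0345 = 23.4138.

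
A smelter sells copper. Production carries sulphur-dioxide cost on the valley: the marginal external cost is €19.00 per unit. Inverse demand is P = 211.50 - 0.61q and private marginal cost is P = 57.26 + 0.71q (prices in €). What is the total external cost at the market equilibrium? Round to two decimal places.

€2220.12

Market equilibrium (private): 57.26 + 0.71q = 211.50 - 0.61q → q_m = 116.8485.
Total external cost = MEC × q_m = 19.00 × 116.8485 = 2220.1215.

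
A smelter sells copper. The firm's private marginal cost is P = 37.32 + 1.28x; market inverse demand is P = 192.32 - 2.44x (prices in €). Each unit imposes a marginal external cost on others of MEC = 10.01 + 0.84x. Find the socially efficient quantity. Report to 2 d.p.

Social marginal cost = private MC + MEC = 47.33 + 2.12x.
Set SMC = demand: 47.33 + 2.12x = 192.32 - 2.44x → x* = 31.7961.

x* = 31.80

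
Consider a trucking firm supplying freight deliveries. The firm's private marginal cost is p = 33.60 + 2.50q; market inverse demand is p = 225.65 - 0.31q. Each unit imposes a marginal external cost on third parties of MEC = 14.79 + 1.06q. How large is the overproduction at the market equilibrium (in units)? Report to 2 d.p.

22.54 units

Market equilibrium (private): 33.60 + 2.50q = 225.65 - 0.31q → q_m = 68.3452.
Social marginal cost = private MC + MEC = 48.39 + 3.56q.
Set SMC = demand: 48.39 + 3.56q = 225.65 - 0.31q → q* = 45.8036.
Gap = |68.3452 − 45.8036| = 22.5416.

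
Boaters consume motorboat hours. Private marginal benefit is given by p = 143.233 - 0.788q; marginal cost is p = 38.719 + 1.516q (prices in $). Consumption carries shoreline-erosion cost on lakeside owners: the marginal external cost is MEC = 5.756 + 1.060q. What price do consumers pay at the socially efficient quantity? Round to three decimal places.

Social marginal benefit = demand − MEC = 137.477 - 1.848q.
Set SMB = MC: 137.477 - 1.848q = 38.719 + 1.516q → q* = 29.3573.
Consumer price on the demand curve at q*: 143.233 − 0.788×29.3573 = 120.0994.

P = $120.099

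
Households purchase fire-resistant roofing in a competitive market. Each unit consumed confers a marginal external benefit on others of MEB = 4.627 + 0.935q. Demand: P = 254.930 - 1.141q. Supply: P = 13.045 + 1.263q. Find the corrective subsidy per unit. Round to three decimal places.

Social marginal benefit = demand + MEB = 259.557 - 0.206q.
Set SMB = MC: 259.557 - 0.206q = 13.045 + 1.263q → q* = 167.8094.
The Pigouvian subsidy equals MEB at q*: 4.627 + 0.935×167.8094 = 161.5288.

subsidy = 161.529 per unit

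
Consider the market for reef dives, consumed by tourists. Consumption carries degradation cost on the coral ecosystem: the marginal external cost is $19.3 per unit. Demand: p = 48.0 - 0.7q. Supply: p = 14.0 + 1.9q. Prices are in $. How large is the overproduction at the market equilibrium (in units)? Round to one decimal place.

7.4 units

Market equilibrium (private): 14.0 + 1.9q = 48.0 - 0.7q → q_m = 13.0769.
Social marginal benefit = demand − MEC = 28.7 - 0.7q.
Set SMB = MC: 28.7 - 0.7q = 14.0 + 1.9q → q* = 5.6538.
Gap = |13.0769 − 5.6538| = 7.4231.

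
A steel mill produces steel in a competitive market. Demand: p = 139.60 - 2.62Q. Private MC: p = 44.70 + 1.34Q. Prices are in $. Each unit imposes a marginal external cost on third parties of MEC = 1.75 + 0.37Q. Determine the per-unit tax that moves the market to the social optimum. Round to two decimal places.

Social marginal cost = private MC + MEC = 46.45 + 1.71Q.
Set SMC = demand: 46.45 + 1.71Q = 139.60 - 2.62Q → Q* = 21.5127.
The Pigouvian tax equals MEC at Q*: 1.75 + 0.37×21.5127 = 9.7097.

tax = $9.71 per unit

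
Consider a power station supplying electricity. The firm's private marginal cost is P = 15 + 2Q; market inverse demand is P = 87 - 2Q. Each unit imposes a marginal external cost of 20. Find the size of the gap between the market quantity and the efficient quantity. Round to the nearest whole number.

5 units

Market equilibrium (private): 15 + 2Q = 87 - 2Q → Q_m = 18.0000.
Social marginal cost = private MC + MEC = 35 + 2Q.
Set SMC = demand: 35 + 2Q = 87 - 2Q → Q* = 13.0000.
Gap = |18.0000 − 13.0000| = 5.0000.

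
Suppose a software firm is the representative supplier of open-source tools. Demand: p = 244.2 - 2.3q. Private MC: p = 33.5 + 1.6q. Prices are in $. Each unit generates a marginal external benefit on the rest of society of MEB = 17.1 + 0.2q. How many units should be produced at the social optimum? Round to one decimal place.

q* = 61.6

Social marginal cost = private MC − MEB = 16.4 + 1.4q.
Set SMC = demand: 16.4 + 1.4q = 244.2 - 2.3q → q* = 61.5676.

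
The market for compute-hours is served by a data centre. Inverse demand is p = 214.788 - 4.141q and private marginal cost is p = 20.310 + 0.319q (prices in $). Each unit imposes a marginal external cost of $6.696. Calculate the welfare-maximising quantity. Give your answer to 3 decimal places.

Social marginal cost = private MC + MEC = 27.006 + 0.319q.
Set SMC = demand: 27.006 + 0.319q = 214.788 - 4.141q → q* = 42.1036.

q* = 42.104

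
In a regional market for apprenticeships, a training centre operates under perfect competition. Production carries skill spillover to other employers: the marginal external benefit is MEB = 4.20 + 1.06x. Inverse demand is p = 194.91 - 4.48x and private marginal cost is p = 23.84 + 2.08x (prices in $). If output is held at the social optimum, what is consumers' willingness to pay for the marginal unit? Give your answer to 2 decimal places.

P = $52.14

Social marginal cost = private MC − MEB = 19.64 + 1.02x.
Set SMC = demand: 19.64 + 1.02x = 194.91 - 4.48x → x* = 31.8673.
Consumer price on the demand curve at x*: 194.91 − 4.48×31.8673 = 52.1445.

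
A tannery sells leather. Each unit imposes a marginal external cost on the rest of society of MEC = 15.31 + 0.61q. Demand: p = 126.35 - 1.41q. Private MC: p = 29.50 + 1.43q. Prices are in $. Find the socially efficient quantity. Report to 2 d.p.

Social marginal cost = private MC + MEC = 44.81 + 2.04q.
Set SMC = demand: 44.81 + 2.04q = 126.35 - 1.41q → q* = 23.6348.

q* = 23.63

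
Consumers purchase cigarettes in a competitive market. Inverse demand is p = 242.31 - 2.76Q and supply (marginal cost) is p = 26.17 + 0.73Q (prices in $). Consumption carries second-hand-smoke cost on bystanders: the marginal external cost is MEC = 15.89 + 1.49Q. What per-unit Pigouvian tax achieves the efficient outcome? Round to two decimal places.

Social marginal benefit = demand − MEC = 226.42 - 4.25Q.
Set SMB = MC: 226.42 - 4.25Q = 26.17 + 0.73Q → Q* = 40.2108.
The Pigouvian tax equals MEC at Q*: 15.89 + 1.49×40.2108 = 75.8041.

tax = $75.80 per unit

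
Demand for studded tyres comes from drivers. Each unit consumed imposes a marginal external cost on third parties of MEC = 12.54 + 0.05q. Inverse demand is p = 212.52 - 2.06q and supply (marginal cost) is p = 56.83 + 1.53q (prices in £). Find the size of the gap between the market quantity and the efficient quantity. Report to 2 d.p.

4.04 units

Market equilibrium (private): 56.83 + 1.53q = 212.52 - 2.06q → q_m = 43.3677.
Social marginal benefit = demand − MEC = 199.98 - 2.11q.
Set SMB = MC: 199.98 - 2.11q = 56.83 + 1.53q → q* = 39.3269.
Gap = |43.3677 − 39.3269| = 4.0408.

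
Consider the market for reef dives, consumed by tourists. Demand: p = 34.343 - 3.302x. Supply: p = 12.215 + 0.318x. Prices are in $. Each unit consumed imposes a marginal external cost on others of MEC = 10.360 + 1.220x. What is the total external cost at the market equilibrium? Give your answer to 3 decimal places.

Market equilibrium (private): 12.215 + 0.318x = 34.343 - 3.302x → x_m = 6.1127.
Total external cost = ∫₀^{x_m} (10.360 + 1.220x) dx = 10.360×6.1127 + ½×1.220×6.1127² = 86.1203.

$86.120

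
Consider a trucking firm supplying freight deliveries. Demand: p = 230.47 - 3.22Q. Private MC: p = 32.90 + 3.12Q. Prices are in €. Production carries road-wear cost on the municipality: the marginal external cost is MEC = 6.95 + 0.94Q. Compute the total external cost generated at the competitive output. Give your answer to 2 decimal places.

€673.00

Market equilibrium (private): 32.90 + 3.12Q = 230.47 - 3.22Q → Q_m = 31.1625.
Total external cost = ∫₀^{Q_m} (6.95 + 0.94Q) dQ = 6.95×31.1625 + ½×0.94×31.1625² = 672.9970.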